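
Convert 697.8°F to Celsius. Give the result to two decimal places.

369.89°C

In Celsius: (697.8 - 32) × 5/9 = 369.8889°C.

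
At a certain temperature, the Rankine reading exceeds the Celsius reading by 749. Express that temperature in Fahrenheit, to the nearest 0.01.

610.99°F

Let x be the Celsius reading; then the Rankine reading is 1.8·x + 491.67.
(1.8·x + 491.67) - x = 749  ⇒  (0.8)·x = 257.33  ⇒  x = 321.6625°C.
In Fahrenheit: 321.6625 × 1.8 + 32 = 610.99°F.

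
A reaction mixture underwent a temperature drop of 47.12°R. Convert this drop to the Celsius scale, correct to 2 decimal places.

An interval of 1°R corresponds to 5/9°C.
47.12 × 5/9 = 26.18.

26.18°C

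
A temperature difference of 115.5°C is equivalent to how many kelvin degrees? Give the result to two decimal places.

115.50 K

Celsius and kelvin degrees are the same size, so the interval is unchanged: 115.50.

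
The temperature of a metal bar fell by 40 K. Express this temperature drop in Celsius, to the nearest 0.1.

Kelvin and Celsius degrees are the same size, so the interval is unchanged: 40.0.

40.0°C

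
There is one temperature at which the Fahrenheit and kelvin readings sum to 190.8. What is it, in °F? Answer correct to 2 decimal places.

-41.51°F

Let F be the Fahrenheit reading. The kelvin reading is K = 5/9·F + 255.372.
Require F + K = 190.8: (14/9)·F + 255.372 = 190.8.
F = (190.8 - 255.372) / (14/9) = -41.51.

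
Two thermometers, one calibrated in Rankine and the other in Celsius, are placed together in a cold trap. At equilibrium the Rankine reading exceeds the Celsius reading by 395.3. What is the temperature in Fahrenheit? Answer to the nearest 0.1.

Let x be the Rankine reading; then the Celsius reading is 5/9·x - 273.15.
(5/9·x - 273.15) - x = -395.3  ⇒  (-4/9)·x = -122.15  ⇒  x = 274.8375°R.
In Celsius: (274.8375 - 491.67) × 5/9 = -120.4625°C.
In Fahrenheit: -120.4625 × 1.8 + 32 = -184.8°F.

-184.8°F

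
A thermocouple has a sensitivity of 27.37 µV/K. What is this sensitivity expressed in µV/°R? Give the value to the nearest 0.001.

Since only a temperature interval is involved, the additive offset between the scales drops out.
A change of 1°R is a change of 5/9 K, so per °R the value is 27.37 × 5/9 = 15.206.

15.206 µV/°R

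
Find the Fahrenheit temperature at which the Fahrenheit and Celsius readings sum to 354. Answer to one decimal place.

239.0°F

Let F be the Fahrenheit reading. The Celsius reading is C = 5/9·F - 17.7778.
Require F + C = 354: (14/9)·F - 17.7778 = 354.
F = (354 + 17.7778) / (14/9) = 239.0.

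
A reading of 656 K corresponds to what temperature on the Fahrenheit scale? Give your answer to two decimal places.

In Celsius: 656 - 273.15 = 382.8500°C.
In Fahrenheit: 382.8500 × 1.8 + 32 = 721.13°F.

721.13°F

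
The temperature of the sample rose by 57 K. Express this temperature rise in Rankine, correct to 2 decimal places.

102.60°R

An interval of 1 K corresponds to 1.8°R.
57 × 1.8 = 102.60.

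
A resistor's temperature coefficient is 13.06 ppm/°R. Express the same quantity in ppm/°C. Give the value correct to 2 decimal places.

23.51 ppm/°C

Since only a temperature interval is involved, the additive offset between the scales drops out.
A change of 1°C is a change of 1.8°R, so per °C the value is 13.06 × 1.8 = 23.51.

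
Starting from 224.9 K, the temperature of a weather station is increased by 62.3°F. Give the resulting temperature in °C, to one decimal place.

Initial temperature in Celsius: 224.9 - 273.15 = -48.2500°C.
The 62.3°F change is an interval, so only the factor 5/9 applies: +62.3 × 5/9 = +34.6111°C.
Final Celsius temperature: -48.2500 + 34.6111 = -13.6389°C.

-13.6°C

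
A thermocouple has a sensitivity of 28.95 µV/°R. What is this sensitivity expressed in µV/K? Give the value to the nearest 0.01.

Since only a temperature interval is involved, the additive offset between the scales drops out.
A change of 1 K is a change of 1.8°R, so per K the value is 28.95 × 1.8 = 52.11.

52.11 µV/K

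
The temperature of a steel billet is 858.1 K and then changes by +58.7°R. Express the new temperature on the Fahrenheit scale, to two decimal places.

Initial temperature in Celsius: 858.1 - 273.15 = 584.9500°C.
The 58.7°R change is an interval, so only the factor 5/9 applies: +58.7 × 5/9 = +32.6111°C.
Final Celsius temperature: 584.9500 + 32.6111 = 617.5611°C.
In Fahrenheit: 617.5611 × 1.8 + 32 = 1143.61°F.

1143.61°F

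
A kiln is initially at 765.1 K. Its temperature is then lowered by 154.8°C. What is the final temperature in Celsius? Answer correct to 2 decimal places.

Initial temperature in Celsius: 765.1 - 273.15 = 491.9500°C.
Final Celsius temperature: 491.9500 - 154.8000 = 337.1500°C.

337.15°C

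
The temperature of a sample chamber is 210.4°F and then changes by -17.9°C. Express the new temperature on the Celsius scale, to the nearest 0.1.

81.2°C

Initial temperature in Celsius: (210.4 - 32) × 5/9 = 99.1111°C.
Final Celsius temperature: 99.1111 - 17.9000 = 81.2111°C.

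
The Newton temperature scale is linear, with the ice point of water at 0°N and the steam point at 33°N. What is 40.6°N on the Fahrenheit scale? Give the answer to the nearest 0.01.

Linear interpolation between the fixed points: C = (40.6 - 0) × 100 / (33 - 0) = 123.0303°C.
Then 123.0303 × 1.8 + 32 = 253.45°F.

253.45°F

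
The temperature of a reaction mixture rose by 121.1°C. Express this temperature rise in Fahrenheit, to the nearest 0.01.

217.98°F

For a temperature interval the offset drops out; only the factor 1.8 applies.
121.1 × 1.8 = 217.98.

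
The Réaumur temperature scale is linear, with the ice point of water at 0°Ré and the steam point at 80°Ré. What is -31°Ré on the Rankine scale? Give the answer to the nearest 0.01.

Linear interpolation between the fixed points: C = (-31 - 0) × 100 / (80 - 0) = -38.7500°C.
Then -38.7500 × 1.8 + 491.67 = 421.92°R.

421.92°R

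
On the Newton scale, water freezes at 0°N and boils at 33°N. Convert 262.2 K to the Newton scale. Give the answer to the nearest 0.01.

First in Celsius: 262.2 - 273.15 = -10.9500°C.
Linearly onto the Newton scale: 0 + (-10.9500 / 100) × (33 - 0) = -3.61°N.

-3.61°N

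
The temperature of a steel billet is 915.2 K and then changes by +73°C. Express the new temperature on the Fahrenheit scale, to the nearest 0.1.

Initial temperature in Celsius: 915.2 - 273.15 = 642.0500°C.
Final Celsius temperature: 642.0500 + 73.0000 = 715.0500°C.
In Fahrenheit: 715.0500 × 1.8 + 32 = 1319.1°F.

1319.1°F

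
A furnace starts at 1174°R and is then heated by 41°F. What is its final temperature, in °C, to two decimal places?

401.85°C

Initial temperature in Celsius: (1174 - 491.67) × 5/9 = 379.0722°C.
The 41°F change is an interval, so only the factor 5/9 applies: +41 × 5/9 = +22.7778°C.
Final Celsius temperature: 379.0722 + 22.7778 = 401.8500°C.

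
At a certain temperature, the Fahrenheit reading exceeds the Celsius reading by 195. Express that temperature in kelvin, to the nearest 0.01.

476.90 K

Let x be the Fahrenheit reading; then the Celsius reading is 5/9·x - 17.7778.
(5/9·x - 17.7778) - x = -195  ⇒  (-4/9)·x = -177.222  ⇒  x = 398.7500°F.
In Celsius: (398.75 - 32) × 5/9 = 203.7500°C.
In kelvin: 203.7500 + 273.15 = 476.90 K.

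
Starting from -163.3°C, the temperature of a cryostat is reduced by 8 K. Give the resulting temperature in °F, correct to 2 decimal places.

The 8 K change is an interval; Kelvin and Celsius degrees are the same size, so ΔC = -8°C.
Final Celsius temperature: -163.3000 - 8.0000 = -171.3000°C.
In Fahrenheit: -171.3000 × 1.8 + 32 = -276.34°F.

-276.34°F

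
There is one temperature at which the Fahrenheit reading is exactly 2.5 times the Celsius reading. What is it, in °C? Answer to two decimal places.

Let C be the Celsius reading. The Fahrenheit reading is F = 1.8·C + 32.
Require F = 2.5·C: 1.8·C + 32 = 2.5·C.
(-0.7)·C = -32  ⇒  C = 45.71.

45.71°C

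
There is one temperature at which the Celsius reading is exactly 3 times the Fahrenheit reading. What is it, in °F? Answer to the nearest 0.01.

Let F be the Fahrenheit reading. The Celsius reading is C = 5/9·F - 17.7778.
Require C = 3·F: 5/9·F - 17.7778 = 3·F.
(-22/9)·F = 17.7778  ⇒  F = -7.27.

-7.27°F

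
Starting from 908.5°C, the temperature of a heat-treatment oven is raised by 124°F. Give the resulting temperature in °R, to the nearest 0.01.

The 124°F change is an interval, so only the factor 5/9 applies: +124 × 5/9 = +68.8889°C.
Final Celsius temperature: 908.5000 + 68.8889 = 977.3889°C.
In Rankine: 977.3889 × 1.8 + 491.67 = 2250.97°R.

2250.97°R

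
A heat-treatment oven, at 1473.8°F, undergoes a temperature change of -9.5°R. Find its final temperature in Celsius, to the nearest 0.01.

Initial temperature in Celsius: (1473.8 - 32) × 5/9 = 801.0000°C.
The 9.5°R change is an interval, so only the factor 5/9 applies: -9.5 × 5/9 = -5.2778°C.
Final Celsius temperature: 801.0000 - 5.2778 = 795.7222°C.

795.72°C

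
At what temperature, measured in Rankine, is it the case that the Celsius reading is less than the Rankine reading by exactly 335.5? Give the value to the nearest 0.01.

140.29°R

Let R be the Rankine reading. The Celsius reading is C = 5/9·R - 273.15.
Require C - R = -335.5: (-4/9)·R - 273.15 = -335.5.
R = (-335.5 + 273.15) / (-4/9) = 140.29.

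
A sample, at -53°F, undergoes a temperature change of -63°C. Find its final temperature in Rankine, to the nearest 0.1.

Initial temperature in Celsius: (-53 - 32) × 5/9 = -47.2222°C.
Final Celsius temperature: -47.2222 - 63.0000 = -110.2222°C.
In Rankine: -110.2222 × 1.8 + 491.67 = 293.3°R.

293.3°R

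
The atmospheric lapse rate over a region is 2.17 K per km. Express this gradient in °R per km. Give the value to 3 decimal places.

3.906 °R/km

Since only a temperature interval is involved, the additive offset between the scales drops out.
A change of 1 K is a change of 1.8°R, so 2.17 × 1.8 = 3.906.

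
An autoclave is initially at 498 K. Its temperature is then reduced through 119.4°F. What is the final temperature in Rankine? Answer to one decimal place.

777.0°R

Initial temperature in Celsius: 498 - 273.15 = 224.8500°C.
The 119.4°F change is an interval, so only the factor 5/9 applies: -119.4 × 5/9 = -66.3333°C.
Final Celsius temperature: 224.8500 - 66.3333 = 158.5167°C.
In Rankine: 158.5167 × 1.8 + 491.67 = 777.0°R.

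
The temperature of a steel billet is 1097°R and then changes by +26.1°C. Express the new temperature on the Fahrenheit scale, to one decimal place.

684.3°F

Initial temperature in Celsius: (1097 - 491.67) × 5/9 = 336.2944°C.
Final Celsius temperature: 336.2944 + 26.1000 = 362.3944°C.
In Fahrenheit: 362.3944 × 1.8 + 32 = 684.3°F.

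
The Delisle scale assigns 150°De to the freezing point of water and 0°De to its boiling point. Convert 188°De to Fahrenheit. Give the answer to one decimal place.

-13.6°F

Linear interpolation between the fixed points: C = (188 - 150) × 100 / (0 - 150) = -25.3333°C.
Then -25.3333 × 1.8 + 32 = -13.6°F.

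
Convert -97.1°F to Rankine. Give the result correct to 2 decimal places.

362.57°R

In Celsius: (-97.1 - 32) × 5/9 = -71.7222°C.
In Rankine: -71.7222 × 1.8 + 491.67 = 362.57°R.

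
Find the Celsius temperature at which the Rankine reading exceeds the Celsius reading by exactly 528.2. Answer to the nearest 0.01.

45.66°C

Let C be the Celsius reading. The Rankine reading is R = 1.8·C + 491.67.
Require R - C = 528.2: (0.8)·C + 491.67 = 528.2.
C = (528.2 - 491.67) / (0.8) = 45.66.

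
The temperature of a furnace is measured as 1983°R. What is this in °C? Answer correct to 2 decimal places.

In Celsius: (1983 - 491.67) × 5/9 = 828.5167°C.

828.52°C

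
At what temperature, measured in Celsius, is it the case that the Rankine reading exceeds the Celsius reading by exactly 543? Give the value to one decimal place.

Let C be the Celsius reading. The Rankine reading is R = 1.8·C + 491.67.
Require R - C = 543: (0.8)·C + 491.67 = 543.
C = (543 - 491.67) / (0.8) = 64.2.

64.2°C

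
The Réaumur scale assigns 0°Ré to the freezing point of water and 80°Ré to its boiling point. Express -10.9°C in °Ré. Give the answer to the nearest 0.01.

Linearly onto the Réaumur scale: 0 + (-10.9000 / 100) × (80 - 0) = -8.72°Ré.

-8.72°Ré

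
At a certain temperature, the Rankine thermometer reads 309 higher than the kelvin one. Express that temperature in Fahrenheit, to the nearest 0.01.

235.58°F

Let x be the kelvin reading; then the Rankine reading is 1.8·x.
(1.8·x) - x = 309  ⇒  (0.8)·x = 309  ⇒  x = 386.2500 K.
In Celsius: 386.25 - 273.15 = 113.1000°C.
In Fahrenheit: 113.1000 × 1.8 + 32 = 235.58°F.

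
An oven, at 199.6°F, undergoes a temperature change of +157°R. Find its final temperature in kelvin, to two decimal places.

453.48 K

Initial temperature in Celsius: (199.6 - 32) × 5/9 = 93.1111°C.
The 157°R change is an interval, so only the factor 5/9 applies: +157 × 5/9 = +87.2222°C.
Final Celsius temperature: 93.1111 + 87.2222 = 180.3333°C.
In kelvin: 180.3333 + 273.15 = 453.48 K.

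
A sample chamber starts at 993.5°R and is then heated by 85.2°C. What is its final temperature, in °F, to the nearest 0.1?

Initial temperature in Celsius: (993.5 - 491.67) × 5/9 = 278.7944°C.
Final Celsius temperature: 278.7944 + 85.2000 = 363.9944°C.
In Fahrenheit: 363.9944 × 1.8 + 32 = 687.2°F.

687.2°F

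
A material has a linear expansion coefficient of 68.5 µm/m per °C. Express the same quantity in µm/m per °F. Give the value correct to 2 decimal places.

The quantity depends on a temperature interval, so only the ratio of degree sizes applies; the offset between the scales is irrelevant.
A change of 1°F is a change of 5/9°C, so per °F the value is 68.5 × 5/9 = 38.06.

38.06 µm/m per °F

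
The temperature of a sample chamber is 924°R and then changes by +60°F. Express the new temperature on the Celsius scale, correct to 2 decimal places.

273.52°C

Initial temperature in Celsius: (924 - 491.67) × 5/9 = 240.1833°C.
The 60°F change is an interval, so only the factor 5/9 applies: +60 × 5/9 = +33.3333°C.
Final Celsius temperature: 240.1833 + 33.3333 = 273.5167°C.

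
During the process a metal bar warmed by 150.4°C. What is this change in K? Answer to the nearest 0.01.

Celsius and kelvin degrees are the same size, so the interval is unchanged: 150.40.

150.40 K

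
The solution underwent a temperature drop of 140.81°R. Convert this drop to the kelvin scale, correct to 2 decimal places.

An interval of 1°R corresponds to 5/9 K.
140.81 × 5/9 = 78.23.

78.23 K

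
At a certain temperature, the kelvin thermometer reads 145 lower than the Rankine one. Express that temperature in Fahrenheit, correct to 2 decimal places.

Let x be the Rankine reading; then the kelvin reading is 5/9·x.
(5/9·x) - x = -145  ⇒  (-4/9)·x = -145  ⇒  x = 326.2500°R.
In Celsius: (326.25 - 491.67) × 5/9 = -91.9000°C.
In Fahrenheit: -91.9000 × 1.8 + 32 = -133.42°F.

-133.42°F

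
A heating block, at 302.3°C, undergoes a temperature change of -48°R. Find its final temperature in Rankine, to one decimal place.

The 48°R change is an interval, so only the factor 5/9 applies: -48 × 5/9 = -26.6667°C.
Final Celsius temperature: 302.3000 - 26.6667 = 275.6333°C.
In Rankine: 275.6333 × 1.8 + 491.67 = 987.8°R.

987.8°R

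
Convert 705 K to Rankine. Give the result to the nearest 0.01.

In Celsius: 705 - 273.15 = 431.8500°C.
In Rankine: 431.8500 × 1.8 + 491.67 = 1269.00°R.

1269.00°R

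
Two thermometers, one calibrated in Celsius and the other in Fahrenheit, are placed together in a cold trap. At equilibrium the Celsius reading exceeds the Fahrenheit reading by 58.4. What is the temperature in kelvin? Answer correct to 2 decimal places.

160.15 K

Let x be the Celsius reading; then the Fahrenheit reading is 1.8·x + 32.
(1.8·x + 32) - x = -58.4  ⇒  (0.8)·x = -90.4  ⇒  x = -113.0000°C.
In kelvin: -113.0000 + 273.15 = 160.15 K.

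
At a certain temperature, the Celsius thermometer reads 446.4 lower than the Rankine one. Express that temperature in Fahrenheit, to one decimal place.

Let x be the Rankine reading; then the Celsius reading is 5/9·x - 273.15.
(5/9·x - 273.15) - x = -446.4  ⇒  (-4/9)·x = -173.25  ⇒  x = 389.8125°R.
In Celsius: (389.8125 - 491.67) × 5/9 = -56.5875°C.
In Fahrenheit: -56.5875 × 1.8 + 32 = -69.9°F.

-69.9°F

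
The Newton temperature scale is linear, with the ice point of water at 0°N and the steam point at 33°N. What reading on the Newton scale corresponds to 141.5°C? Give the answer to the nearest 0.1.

46.7°N

Linearly onto the Newton scale: 0 + (141.5000 / 100) × (33 - 0) = 46.7°N.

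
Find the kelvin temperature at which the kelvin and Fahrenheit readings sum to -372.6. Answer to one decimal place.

31.1 K

Let K be the kelvin reading. The Fahrenheit reading is F = 1.8·K - 459.67.
Require K + F = -372.6: (2.8)·K - 459.67 = -372.6.
K = (-372.6 + 459.67) / (2.8) = 31.1.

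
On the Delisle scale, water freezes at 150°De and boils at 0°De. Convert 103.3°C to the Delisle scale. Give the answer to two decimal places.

-4.95°De

Linearly onto the Delisle scale: 150 + (103.3000 / 100) × (0 - 150) = -4.95°De.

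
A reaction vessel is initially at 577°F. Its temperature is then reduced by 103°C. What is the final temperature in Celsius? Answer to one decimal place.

199.8°C

Initial temperature in Celsius: (577 - 32) × 5/9 = 302.7778°C.
Final Celsius temperature: 302.7778 - 103.0000 = 199.7778°C.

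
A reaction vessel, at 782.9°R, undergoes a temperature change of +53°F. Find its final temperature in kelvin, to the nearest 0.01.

Initial temperature in Celsius: (782.9 - 491.67) × 5/9 = 161.7944°C.
The 53°F change is an interval, so only the factor 5/9 applies: +53 × 5/9 = +29.4444°C.
Final Celsius temperature: 161.7944 + 29.4444 = 191.2389°C.
In kelvin: 191.2389 + 273.15 = 464.39 K.

464.39 K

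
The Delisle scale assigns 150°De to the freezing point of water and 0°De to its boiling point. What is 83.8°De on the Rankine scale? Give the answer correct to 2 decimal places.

571.11°R

Linear interpolation between the fixed points: C = (83.8 - 150) × 100 / (0 - 150) = 44.1333°C.
Then 44.1333 × 1.8 + 491.67 = 571.11°R.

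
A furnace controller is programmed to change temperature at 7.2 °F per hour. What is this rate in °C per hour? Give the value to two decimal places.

Since only a temperature interval is involved, the additive offset between the scales drops out.
A change of 1°F is a change of 5/9°C, so 7.2 × 5/9 = 4.00.

4.00 °C/hour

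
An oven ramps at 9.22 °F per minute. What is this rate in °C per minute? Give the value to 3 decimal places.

Since only a temperature interval is involved, the additive offset between the scales drops out.
A change of 1°F is a change of 5/9°C, so 9.22 × 5/9 = 5.122.

5.122 °C/minute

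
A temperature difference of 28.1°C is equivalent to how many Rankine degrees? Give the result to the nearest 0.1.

50.6°R

An interval of 1°C corresponds to 1.8°R.
28.1 × 1.8 = 50.6.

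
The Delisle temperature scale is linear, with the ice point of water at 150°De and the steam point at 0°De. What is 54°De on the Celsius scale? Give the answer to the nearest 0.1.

64.0°C

Linear interpolation between the fixed points: C = (54 - 150) × 100 / (0 - 150) = 64.0000°C.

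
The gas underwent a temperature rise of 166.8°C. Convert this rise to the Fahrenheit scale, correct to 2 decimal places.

300.24°F

An interval of 1°C corresponds to 1.8°F.
166.8 × 1.8 = 300.24.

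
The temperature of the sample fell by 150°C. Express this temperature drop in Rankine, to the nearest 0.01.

Only the scale ratio 1.8 matters for a change in temperature.
150 × 1.8 = 270.00.

270.00°R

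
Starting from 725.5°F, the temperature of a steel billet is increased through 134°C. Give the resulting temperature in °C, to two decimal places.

Initial temperature in Celsius: (725.5 - 32) × 5/9 = 385.2778°C.
Final Celsius temperature: 385.2778 + 134.0000 = 519.2778°C.

519.28°C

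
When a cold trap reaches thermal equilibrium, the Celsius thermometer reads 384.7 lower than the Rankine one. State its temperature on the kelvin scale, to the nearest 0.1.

Let x be the Rankine reading; then the Celsius reading is 5/9·x - 273.15.
(5/9·x - 273.15) - x = -384.7  ⇒  (-4/9)·x = -111.55  ⇒  x = 250.9875°R.
In Celsius: (250.9875 - 491.67) × 5/9 = -133.7125°C.
In kelvin: -133.7125 + 273.15 = 139.4 K.

139.4 K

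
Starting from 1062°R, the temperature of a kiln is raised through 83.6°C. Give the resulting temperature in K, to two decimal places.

673.60 K

Initial temperature in Celsius: (1062 - 491.67) × 5/9 = 316.8500°C.
Final Celsius temperature: 316.8500 + 83.6000 = 400.4500°C.
In kelvin: 400.4500 + 273.15 = 673.60 K.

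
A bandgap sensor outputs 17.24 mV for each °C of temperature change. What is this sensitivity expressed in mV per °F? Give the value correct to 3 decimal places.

The quantity depends on a temperature interval, so only the ratio of degree sizes applies; the offset between the scales is irrelevant.
A change of 1°F is a change of 5/9°C, so per °F the value is 17.24 × 5/9 = 9.578.

9.578 mV per °F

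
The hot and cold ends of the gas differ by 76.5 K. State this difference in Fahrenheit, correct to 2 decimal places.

137.70°F

An interval of 1 K corresponds to 1.8°F.
76.5 × 1.8 = 137.70.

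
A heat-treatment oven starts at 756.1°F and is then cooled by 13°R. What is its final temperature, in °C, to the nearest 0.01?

395.06°C

Initial temperature in Celsius: (756.1 - 32) × 5/9 = 402.2778°C.
The 13°R change is an interval, so only the factor 5/9 applies: -13 × 5/9 = -7.2222°C.
Final Celsius temperature: 402.2778 - 7.2222 = 395.0556°C.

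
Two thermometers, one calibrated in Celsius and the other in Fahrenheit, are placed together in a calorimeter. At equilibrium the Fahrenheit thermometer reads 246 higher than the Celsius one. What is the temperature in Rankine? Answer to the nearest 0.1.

Let x be the Celsius reading; then the Fahrenheit reading is 1.8·x + 32.
(1.8·x + 32) - x = 246  ⇒  (0.8)·x = 214  ⇒  x = 267.5000°C.
In Rankine: 267.5000 × 1.8 + 491.67 = 973.2°R.

973.2°R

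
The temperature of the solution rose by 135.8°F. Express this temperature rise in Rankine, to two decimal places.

Fahrenheit and Rankine degrees are the same size, so the interval is unchanged: 135.80.

135.80°R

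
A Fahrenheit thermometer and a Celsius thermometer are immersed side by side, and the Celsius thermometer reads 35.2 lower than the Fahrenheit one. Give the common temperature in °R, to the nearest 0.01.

498.87°R

Let x be the Fahrenheit reading; then the Celsius reading is 5/9·x - 17.7778.
(5/9·x - 17.7778) - x = -35.2  ⇒  (-4/9)·x = -17.4222  ⇒  x = 39.2000°F.
In Celsius: (39.2 - 32) × 5/9 = 4.0000°C.
In Rankine: 4.0000 × 1.8 + 491.67 = 498.87°R.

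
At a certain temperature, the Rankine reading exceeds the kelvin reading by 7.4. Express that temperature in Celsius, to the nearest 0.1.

Let x be the kelvin reading; then the Rankine reading is 1.8·x.
(1.8·x) - x = 7.4  ⇒  (0.8)·x = 7.4  ⇒  x = 9.2500 K.
In Celsius: 9.25 - 273.15 = -263.9°C.

-263.9°C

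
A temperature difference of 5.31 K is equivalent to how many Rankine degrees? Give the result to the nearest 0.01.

For a temperature interval the offset drops out; only the factor 1.8 applies.
5.31 × 1.8 = 9.56.

9.56°R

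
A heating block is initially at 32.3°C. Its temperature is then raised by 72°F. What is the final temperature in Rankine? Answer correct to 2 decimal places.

The 72°F change is an interval, so only the factor 5/9 applies: +72 × 5/9 = +40.0000°C.
Final Celsius temperature: 32.3000 + 40.0000 = 72.3000°C.
In Rankine: 72.3000 × 1.8 + 491.67 = 621.81°R.

621.81°R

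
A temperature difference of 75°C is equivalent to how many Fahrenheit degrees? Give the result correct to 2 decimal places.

Only the scale ratio 1.8 matters for a change in temperature.
75 × 1.8 = 135.00.

135.00°F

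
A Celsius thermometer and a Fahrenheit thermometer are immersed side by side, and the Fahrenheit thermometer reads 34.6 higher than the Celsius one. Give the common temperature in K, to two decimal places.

276.40 K

Let x be the Celsius reading; then the Fahrenheit reading is 1.8·x + 32.
(1.8·x + 32) - x = 34.6  ⇒  (0.8)·x = 2.6  ⇒  x = 3.2500°C.
In kelvin: 3.2500 + 273.15 = 276.40 K.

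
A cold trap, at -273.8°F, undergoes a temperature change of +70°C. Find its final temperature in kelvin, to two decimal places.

Initial temperature in Celsius: (-273.8 - 32) × 5/9 = -169.8889°C.
Final Celsius temperature: -169.8889 + 70.0000 = -99.8889°C.
In kelvin: -99.8889 + 273.15 = 173.26 K.

173.26 K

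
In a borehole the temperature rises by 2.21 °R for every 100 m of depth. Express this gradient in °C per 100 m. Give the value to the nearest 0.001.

Since only a temperature interval is involved, the additive offset between the scales drops out.
A change of 1°R is a change of 5/9°C, so 2.21 × 5/9 = 1.228.

1.228 °C/100 m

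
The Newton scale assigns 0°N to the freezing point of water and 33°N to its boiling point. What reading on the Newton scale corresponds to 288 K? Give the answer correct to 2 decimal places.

First in Celsius: 288 - 273.15 = 14.8500°C.
Linearly onto the Newton scale: 0 + (14.8500 / 100) × (33 - 0) = 4.90°N.

4.90°N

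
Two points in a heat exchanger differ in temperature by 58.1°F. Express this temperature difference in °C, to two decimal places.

An interval of 1°F corresponds to 5/9°C.
58.1 × 5/9 = 32.28.

32.28°C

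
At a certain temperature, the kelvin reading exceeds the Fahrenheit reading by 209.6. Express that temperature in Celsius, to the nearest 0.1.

Let x be the Fahrenheit reading; then the kelvin reading is 5/9·x + 255.372.
(5/9·x + 255.372) - x = 209.6  ⇒  (-4/9)·x = -45.7722  ⇒  x = 102.9875°F.
In Celsius: (102.9875 - 32) × 5/9 = 39.4°C.

39.4°C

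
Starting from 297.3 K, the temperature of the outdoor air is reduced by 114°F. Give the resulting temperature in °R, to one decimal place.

Initial temperature in Celsius: 297.3 - 273.15 = 24.1500°C.
The 114°F change is an interval, so only the factor 5/9 applies: -114 × 5/9 = -63.3333°C.
Final Celsius temperature: 24.1500 - 63.3333 = -39.1833°C.
In Rankine: -39.1833 × 1.8 + 491.67 = 421.1°R.

421.1°R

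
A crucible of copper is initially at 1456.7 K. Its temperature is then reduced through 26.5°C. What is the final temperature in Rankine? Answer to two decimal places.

2574.36°R

Initial temperature in Celsius: 1456.7 - 273.15 = 1183.5500°C.
Final Celsius temperature: 1183.5500 - 26.5000 = 1157.0500°C.
In Rankine: 1157.0500 × 1.8 + 491.67 = 2574.36°R.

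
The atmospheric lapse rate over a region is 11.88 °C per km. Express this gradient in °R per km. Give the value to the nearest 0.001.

The quantity depends on a temperature interval, so only the ratio of degree sizes applies; the offset between the scales is irrelevant.
A change of 1°C is a change of 1.8°R, so 11.88 × 1.8 = 21.384.

21.384 °R/km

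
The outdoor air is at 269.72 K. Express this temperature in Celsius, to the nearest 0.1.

-3.4°C

In Celsius: 269.72 - 273.15 = -3.4300°C.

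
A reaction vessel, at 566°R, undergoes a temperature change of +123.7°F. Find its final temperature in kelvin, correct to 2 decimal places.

383.17 K

Initial temperature in Celsius: (566 - 491.67) × 5/9 = 41.2944°C.
The 123.7°F change is an interval, so only the factor 5/9 applies: +123.7 × 5/9 = +68.7222°C.
Final Celsius temperature: 41.2944 + 68.7222 = 110.0167°C.
In kelvin: 110.0167 + 273.15 = 383.17 K.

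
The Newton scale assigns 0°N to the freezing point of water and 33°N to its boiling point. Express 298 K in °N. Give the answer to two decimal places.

First in Celsius: 298 - 273.15 = 24.8500°C.
Linearly onto the Newton scale: 0 + (24.8500 / 100) × (33 - 0) = 8.20°N.

8.20°N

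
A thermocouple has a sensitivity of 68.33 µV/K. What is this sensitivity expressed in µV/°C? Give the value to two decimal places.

The quantity depends on a temperature interval, so only the ratio of degree sizes applies; the offset between the scales is irrelevant.
A change of 1°C is a change of 1 K, so per °C the value is 68.33 × 1 = 68.33.

68.33 µV/°C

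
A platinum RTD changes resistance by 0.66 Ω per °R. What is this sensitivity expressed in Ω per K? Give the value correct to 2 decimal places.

The quantity depends on a temperature interval, so only the ratio of degree sizes applies; the offset between the scales is irrelevant.
A change of 1 K is a change of 1.8°R, so per K the value is 0.66 × 1.8 = 1.19.

1.19 Ω per K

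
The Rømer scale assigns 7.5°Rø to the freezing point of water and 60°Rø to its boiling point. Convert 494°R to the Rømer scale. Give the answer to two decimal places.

First in Celsius: (494 - 491.67) × 5/9 = 1.2944°C.
Linearly onto the Rømer scale: 7.5 + (1.2944 / 100) × (60 - 7.5) = 8.18°Rø.

8.18°Rø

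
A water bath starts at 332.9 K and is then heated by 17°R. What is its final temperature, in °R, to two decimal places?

Initial temperature in Celsius: 332.9 - 273.15 = 59.7500°C.
The 17°R change is an interval, so only the factor 5/9 applies: +17 × 5/9 = +9.4444°C.
Final Celsius temperature: 59.7500 + 9.4444 = 69.1944°C.
In Rankine: 69.1944 × 1.8 + 491.67 = 616.22°R.

616.22°R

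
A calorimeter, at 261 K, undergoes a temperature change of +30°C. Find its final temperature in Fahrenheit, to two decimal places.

64.13°F

Initial temperature in Celsius: 261 - 273.15 = -12.1500°C.
Final Celsius temperature: -12.1500 + 30.0000 = 17.8500°C.
In Fahrenheit: 17.8500 × 1.8 + 32 = 64.13°F.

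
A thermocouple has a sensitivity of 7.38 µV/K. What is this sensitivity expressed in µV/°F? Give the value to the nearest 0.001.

The quantity depends on a temperature interval, so only the ratio of degree sizes applies; the offset between the scales is irrelevant.
A change of 1°F is a change of 5/9 K, so per °F the value is 7.38 × 5/9 = 4.100.

4.100 µV/°F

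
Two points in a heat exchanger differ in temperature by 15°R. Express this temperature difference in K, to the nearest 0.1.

8.3 K

For a temperature interval the offset drops out; only the factor 5/9 applies.
15 × 5/9 = 8.3.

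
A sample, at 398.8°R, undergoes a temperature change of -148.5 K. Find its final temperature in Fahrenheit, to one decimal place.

-328.2°F

Initial temperature in Celsius: (398.8 - 491.67) × 5/9 = -51.5944°C.
The 148.5 K change is an interval; Kelvin and Celsius degrees are the same size, so ΔC = -148.5°C.
Final Celsius temperature: -51.5944 - 148.5000 = -200.0944°C.
In Fahrenheit: -200.0944 × 1.8 + 32 = -328.2°F.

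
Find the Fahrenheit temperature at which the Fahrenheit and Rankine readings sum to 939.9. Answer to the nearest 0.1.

Let F be the Fahrenheit reading. The Rankine reading is R = 1·F + 459.67.
Require F + R = 939.9: (2)·F + 459.67 = 939.9.
F = (939.9 - 459.67) / (2) = 240.1.

240.1°F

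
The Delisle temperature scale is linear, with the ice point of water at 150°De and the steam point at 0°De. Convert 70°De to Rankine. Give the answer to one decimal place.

587.7°R

Linear interpolation between the fixed points: C = (70 - 150) × 100 / (0 - 150) = 53.3333°C.
Then 53.3333 × 1.8 + 491.67 = 587.7°R.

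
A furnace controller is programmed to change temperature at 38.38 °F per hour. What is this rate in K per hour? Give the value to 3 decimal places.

Since only a temperature interval is involved, the additive offset between the scales drops out.
A change of 1°F is a change of 5/9 K, so 38.38 × 5/9 = 21.322.

21.322 K/hour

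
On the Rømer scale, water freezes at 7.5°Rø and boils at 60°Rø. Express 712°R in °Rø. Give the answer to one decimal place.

71.8°Rø

First in Celsius: (712 - 491.67) × 5/9 = 122.4056°C.
Linearly onto the Rømer scale: 7.5 + (122.4056 / 100) × (60 - 7.5) = 71.8°Rø.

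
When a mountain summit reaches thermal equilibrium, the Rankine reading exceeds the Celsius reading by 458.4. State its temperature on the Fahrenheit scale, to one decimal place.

-42.9°F

Let x be the Celsius reading; then the Rankine reading is 1.8·x + 491.67.
(1.8·x + 491.67) - x = 458.4  ⇒  (0.8)·x = -33.27  ⇒  x = -41.5875°C.
In Fahrenheit: -41.5875 × 1.8 + 32 = -42.9°F.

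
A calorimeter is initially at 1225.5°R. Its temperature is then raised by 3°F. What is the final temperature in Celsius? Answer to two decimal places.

Initial temperature in Celsius: (1225.5 - 491.67) × 5/9 = 407.6833°C.
The 3°F change is an interval, so only the factor 5/9 applies: +3 × 5/9 = +1.6667°C.
Final Celsius temperature: 407.6833 + 1.6667 = 409.3500°C.

409.35°C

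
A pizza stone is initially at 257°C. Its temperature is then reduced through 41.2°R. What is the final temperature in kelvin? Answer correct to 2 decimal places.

507.26 K

The 41.2°R change is an interval, so only the factor 5/9 applies: -41.2 × 5/9 = -22.8889°C.
Final Celsius temperature: 257.0000 - 22.8889 = 234.1111°C.
In kelvin: 234.1111 + 273.15 = 507.26 K.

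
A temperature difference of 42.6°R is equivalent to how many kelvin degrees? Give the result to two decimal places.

23.67 K

For a temperature interval the offset drops out; only the factor 5/9 applies.
42.6 × 5/9 = 23.67.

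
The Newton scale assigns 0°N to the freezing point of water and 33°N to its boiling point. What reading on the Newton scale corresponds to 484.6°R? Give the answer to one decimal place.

First in Celsius: (484.6 - 491.67) × 5/9 = -3.9278°C.
Linearly onto the Newton scale: 0 + (-3.9278 / 100) × (33 - 0) = -1.3°N.

-1.3°N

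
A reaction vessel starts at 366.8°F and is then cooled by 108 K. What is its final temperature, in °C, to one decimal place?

78.0°C

Initial temperature in Celsius: (366.8 - 32) × 5/9 = 186.0000°C.
The 108 K change is an interval; Kelvin and Celsius degrees are the same size, so ΔC = -108°C.
Final Celsius temperature: 186.0000 - 108.0000 = 78.0000°C.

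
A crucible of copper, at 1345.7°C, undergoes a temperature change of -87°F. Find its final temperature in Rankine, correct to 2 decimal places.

The 87°F change is an interval, so only the factor 5/9 applies: -87 × 5/9 = -48.3333°C.
Final Celsius temperature: 1345.7000 - 48.3333 = 1297.3667°C.
In Rankine: 1297.3667 × 1.8 + 491.67 = 2826.93°R.

2826.93°R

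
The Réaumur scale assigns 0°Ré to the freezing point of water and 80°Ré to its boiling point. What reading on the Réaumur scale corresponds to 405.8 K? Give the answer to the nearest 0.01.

First in Celsius: 405.8 - 273.15 = 132.6500°C.
Linearly onto the Réaumur scale: 0 + (132.6500 / 100) × (80 - 0) = 106.12°Ré.

106.12°Ré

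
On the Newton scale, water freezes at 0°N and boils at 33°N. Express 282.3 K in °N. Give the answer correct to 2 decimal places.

First in Celsius: 282.3 - 273.15 = 9.1500°C.
Linearly onto the Newton scale: 0 + (9.1500 / 100) × (33 - 0) = 3.02°N.

3.02°N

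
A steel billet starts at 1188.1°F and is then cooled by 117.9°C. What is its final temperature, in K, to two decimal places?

Initial temperature in Celsius: (1188.1 - 32) × 5/9 = 642.2778°C.
Final Celsius temperature: 642.2778 - 117.9000 = 524.3778°C.
In kelvin: 524.3778 + 273.15 = 797.53 K.

797.53 K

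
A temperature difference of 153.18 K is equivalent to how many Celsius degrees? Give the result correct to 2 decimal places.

153.18°C

Kelvin and Celsius degrees are the same size, so the interval is unchanged: 153.18.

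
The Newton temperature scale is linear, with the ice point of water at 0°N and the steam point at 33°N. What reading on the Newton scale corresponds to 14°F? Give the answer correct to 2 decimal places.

First in Celsius: (14 - 32) × 5/9 = -10.0000°C.
Linearly onto the Newton scale: 0 + (-10.0000 / 100) × (33 - 0) = -3.30°N.

-3.30°N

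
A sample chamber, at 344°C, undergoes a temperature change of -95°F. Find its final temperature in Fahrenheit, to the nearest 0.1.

556.2°F

The 95°F change is an interval, so only the factor 5/9 applies: -95 × 5/9 = -52.7778°C.
Final Celsius temperature: 344.0000 - 52.7778 = 291.2222°C.
In Fahrenheit: 291.2222 × 1.8 + 32 = 556.2°F.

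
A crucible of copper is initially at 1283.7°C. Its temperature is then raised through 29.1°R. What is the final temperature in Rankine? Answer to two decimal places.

The 29.1°R change is an interval, so only the factor 5/9 applies: +29.1 × 5/9 = +16.1667°C.
Final Celsius temperature: 1283.7000 + 16.1667 = 1299.8667°C.
In Rankine: 1299.8667 × 1.8 + 491.67 = 2831.43°R.

2831.43°R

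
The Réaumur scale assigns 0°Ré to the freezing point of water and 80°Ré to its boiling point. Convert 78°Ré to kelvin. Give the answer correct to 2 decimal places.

Linear interpolation between the fixed points: C = (78 - 0) × 100 / (80 - 0) = 97.5000°C.
Then 97.5000 + 273.15 = 370.65 K.

370.65 K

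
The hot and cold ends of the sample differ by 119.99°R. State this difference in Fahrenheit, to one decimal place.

Rankine and Fahrenheit degrees are the same size, so the interval is unchanged: 120.0.

120.0°F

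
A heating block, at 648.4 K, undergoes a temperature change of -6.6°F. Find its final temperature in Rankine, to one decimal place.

1160.5°R

Initial temperature in Celsius: 648.4 - 273.15 = 375.2500°C.
The 6.6°F change is an interval, so only the factor 5/9 applies: -6.6 × 5/9 = -3.6667°C.
Final Celsius temperature: 375.2500 - 3.6667 = 371.5833°C.
In Rankine: 371.5833 × 1.8 + 491.67 = 1160.5°R.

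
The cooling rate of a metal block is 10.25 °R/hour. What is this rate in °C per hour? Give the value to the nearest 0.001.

5.694 °C/hour

Since only a temperature interval is involved, the additive offset between the scales drops out.
A change of 1°R is a change of 5/9°C, so 10.25 × 5/9 = 5.694.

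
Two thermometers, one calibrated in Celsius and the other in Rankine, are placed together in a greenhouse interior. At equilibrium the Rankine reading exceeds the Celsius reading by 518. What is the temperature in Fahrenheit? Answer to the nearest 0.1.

Let x be the Celsius reading; then the Rankine reading is 1.8·x + 491.67.
(1.8·x + 491.67) - x = 518  ⇒  (0.8)·x = 26.33  ⇒  x = 32.9125°C.
In Fahrenheit: 32.9125 × 1.8 + 32 = 91.2°F.

91.2°F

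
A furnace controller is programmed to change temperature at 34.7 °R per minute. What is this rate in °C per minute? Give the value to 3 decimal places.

Since only a temperature interval is involved, the additive offset between the scales drops out.
A change of 1°R is a change of 5/9°C, so 34.7 × 5/9 = 19.278.

19.278 °C/minute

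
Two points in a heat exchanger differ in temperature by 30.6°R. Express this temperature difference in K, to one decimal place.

17.0 K

An interval of 1°R corresponds to 5/9 K.
30.6 × 5/9 = 17.0.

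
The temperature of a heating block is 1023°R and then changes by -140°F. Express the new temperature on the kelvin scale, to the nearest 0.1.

Initial temperature in Celsius: (1023 - 491.67) × 5/9 = 295.1833°C.
The 140°F change is an interval, so only the factor 5/9 applies: -140 × 5/9 = -77.7778°C.
Final Celsius temperature: 295.1833 - 77.7778 = 217.4056°C.
In kelvin: 217.4056 + 273.15 = 490.6 K.

490.6 K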